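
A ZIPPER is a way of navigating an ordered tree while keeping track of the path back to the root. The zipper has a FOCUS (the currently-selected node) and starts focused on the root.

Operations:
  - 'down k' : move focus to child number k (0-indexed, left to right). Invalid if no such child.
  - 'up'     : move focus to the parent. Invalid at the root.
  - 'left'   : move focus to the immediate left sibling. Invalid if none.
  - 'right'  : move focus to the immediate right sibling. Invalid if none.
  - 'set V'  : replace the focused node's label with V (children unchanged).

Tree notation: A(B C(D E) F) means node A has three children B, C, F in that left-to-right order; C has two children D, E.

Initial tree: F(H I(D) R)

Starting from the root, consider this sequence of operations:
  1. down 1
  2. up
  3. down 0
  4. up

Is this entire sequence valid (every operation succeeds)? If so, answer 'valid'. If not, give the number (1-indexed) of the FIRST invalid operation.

Step 1 (down 1): focus=I path=1 depth=1 children=['D'] left=['H'] right=['R'] parent=F
Step 2 (up): focus=F path=root depth=0 children=['H', 'I', 'R'] (at root)
Step 3 (down 0): focus=H path=0 depth=1 children=[] left=[] right=['I', 'R'] parent=F
Step 4 (up): focus=F path=root depth=0 children=['H', 'I', 'R'] (at root)

Answer: valid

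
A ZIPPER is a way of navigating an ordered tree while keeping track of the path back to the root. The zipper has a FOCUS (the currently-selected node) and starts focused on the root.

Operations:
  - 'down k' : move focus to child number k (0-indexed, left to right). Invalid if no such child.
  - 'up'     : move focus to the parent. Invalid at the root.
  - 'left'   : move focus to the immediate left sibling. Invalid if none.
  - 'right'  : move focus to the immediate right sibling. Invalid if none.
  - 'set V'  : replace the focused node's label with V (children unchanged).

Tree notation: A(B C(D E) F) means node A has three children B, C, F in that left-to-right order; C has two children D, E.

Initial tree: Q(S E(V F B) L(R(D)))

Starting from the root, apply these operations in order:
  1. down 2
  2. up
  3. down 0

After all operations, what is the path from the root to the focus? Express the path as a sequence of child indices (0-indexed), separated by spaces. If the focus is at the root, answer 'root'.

Answer: 0

Derivation:
Step 1 (down 2): focus=L path=2 depth=1 children=['R'] left=['S', 'E'] right=[] parent=Q
Step 2 (up): focus=Q path=root depth=0 children=['S', 'E', 'L'] (at root)
Step 3 (down 0): focus=S path=0 depth=1 children=[] left=[] right=['E', 'L'] parent=Q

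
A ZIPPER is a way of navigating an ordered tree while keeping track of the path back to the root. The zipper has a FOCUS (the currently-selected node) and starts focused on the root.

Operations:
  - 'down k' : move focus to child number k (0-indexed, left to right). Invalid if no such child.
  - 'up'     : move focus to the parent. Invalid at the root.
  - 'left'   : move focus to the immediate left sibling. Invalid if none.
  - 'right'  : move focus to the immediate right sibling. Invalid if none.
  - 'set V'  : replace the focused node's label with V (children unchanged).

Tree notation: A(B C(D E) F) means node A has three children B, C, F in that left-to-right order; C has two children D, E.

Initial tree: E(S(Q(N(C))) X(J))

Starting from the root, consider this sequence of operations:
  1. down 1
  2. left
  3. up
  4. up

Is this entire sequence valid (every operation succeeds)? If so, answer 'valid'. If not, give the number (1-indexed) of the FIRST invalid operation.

Answer: 4

Derivation:
Step 1 (down 1): focus=X path=1 depth=1 children=['J'] left=['S'] right=[] parent=E
Step 2 (left): focus=S path=0 depth=1 children=['Q'] left=[] right=['X'] parent=E
Step 3 (up): focus=E path=root depth=0 children=['S', 'X'] (at root)
Step 4 (up): INVALID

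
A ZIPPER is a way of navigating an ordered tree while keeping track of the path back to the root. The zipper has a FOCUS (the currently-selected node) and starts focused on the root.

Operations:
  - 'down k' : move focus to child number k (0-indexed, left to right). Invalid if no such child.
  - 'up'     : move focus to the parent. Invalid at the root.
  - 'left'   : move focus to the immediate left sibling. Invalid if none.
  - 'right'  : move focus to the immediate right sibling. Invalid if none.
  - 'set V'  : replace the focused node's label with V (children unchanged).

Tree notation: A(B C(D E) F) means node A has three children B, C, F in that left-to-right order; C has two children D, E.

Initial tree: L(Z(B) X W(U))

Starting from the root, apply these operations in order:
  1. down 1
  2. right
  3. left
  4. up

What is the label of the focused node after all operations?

Step 1 (down 1): focus=X path=1 depth=1 children=[] left=['Z'] right=['W'] parent=L
Step 2 (right): focus=W path=2 depth=1 children=['U'] left=['Z', 'X'] right=[] parent=L
Step 3 (left): focus=X path=1 depth=1 children=[] left=['Z'] right=['W'] parent=L
Step 4 (up): focus=L path=root depth=0 children=['Z', 'X', 'W'] (at root)

Answer: L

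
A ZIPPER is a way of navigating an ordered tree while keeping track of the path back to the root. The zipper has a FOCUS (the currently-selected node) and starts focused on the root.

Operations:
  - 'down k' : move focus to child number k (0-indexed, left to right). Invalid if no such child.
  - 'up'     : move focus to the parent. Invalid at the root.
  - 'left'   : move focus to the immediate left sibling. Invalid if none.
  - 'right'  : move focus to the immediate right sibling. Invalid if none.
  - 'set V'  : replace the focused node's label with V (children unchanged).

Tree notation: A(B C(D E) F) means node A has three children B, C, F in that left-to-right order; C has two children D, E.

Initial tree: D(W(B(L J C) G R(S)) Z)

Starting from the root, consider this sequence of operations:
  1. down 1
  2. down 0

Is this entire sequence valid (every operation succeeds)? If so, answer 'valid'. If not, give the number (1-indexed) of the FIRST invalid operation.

Answer: 2

Derivation:
Step 1 (down 1): focus=Z path=1 depth=1 children=[] left=['W'] right=[] parent=D
Step 2 (down 0): INVALID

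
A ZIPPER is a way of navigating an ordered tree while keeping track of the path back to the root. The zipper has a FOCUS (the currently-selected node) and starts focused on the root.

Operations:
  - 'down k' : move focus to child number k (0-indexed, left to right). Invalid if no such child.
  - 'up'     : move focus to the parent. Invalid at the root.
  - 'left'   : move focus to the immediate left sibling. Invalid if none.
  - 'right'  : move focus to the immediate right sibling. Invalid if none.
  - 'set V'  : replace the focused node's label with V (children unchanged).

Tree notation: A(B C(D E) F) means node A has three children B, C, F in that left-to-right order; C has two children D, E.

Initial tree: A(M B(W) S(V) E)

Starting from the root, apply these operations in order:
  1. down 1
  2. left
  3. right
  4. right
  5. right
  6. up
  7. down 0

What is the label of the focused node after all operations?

Answer: M

Derivation:
Step 1 (down 1): focus=B path=1 depth=1 children=['W'] left=['M'] right=['S', 'E'] parent=A
Step 2 (left): focus=M path=0 depth=1 children=[] left=[] right=['B', 'S', 'E'] parent=A
Step 3 (right): focus=B path=1 depth=1 children=['W'] left=['M'] right=['S', 'E'] parent=A
Step 4 (right): focus=S path=2 depth=1 children=['V'] left=['M', 'B'] right=['E'] parent=A
Step 5 (right): focus=E path=3 depth=1 children=[] left=['M', 'B', 'S'] right=[] parent=A
Step 6 (up): focus=A path=root depth=0 children=['M', 'B', 'S', 'E'] (at root)
Step 7 (down 0): focus=M path=0 depth=1 children=[] left=[] right=['B', 'S', 'E'] parent=A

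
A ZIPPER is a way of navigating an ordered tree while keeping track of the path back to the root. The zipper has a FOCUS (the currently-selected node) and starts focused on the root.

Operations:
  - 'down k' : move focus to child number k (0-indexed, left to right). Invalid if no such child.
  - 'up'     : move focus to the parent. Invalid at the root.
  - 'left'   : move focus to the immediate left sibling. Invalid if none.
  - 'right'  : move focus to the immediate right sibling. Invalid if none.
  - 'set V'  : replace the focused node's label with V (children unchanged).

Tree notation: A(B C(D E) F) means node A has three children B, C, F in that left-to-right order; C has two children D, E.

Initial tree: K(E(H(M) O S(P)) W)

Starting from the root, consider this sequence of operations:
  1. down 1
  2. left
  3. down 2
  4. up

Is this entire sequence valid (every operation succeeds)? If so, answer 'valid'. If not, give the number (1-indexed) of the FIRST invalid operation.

Step 1 (down 1): focus=W path=1 depth=1 children=[] left=['E'] right=[] parent=K
Step 2 (left): focus=E path=0 depth=1 children=['H', 'O', 'S'] left=[] right=['W'] parent=K
Step 3 (down 2): focus=S path=0/2 depth=2 children=['P'] left=['H', 'O'] right=[] parent=E
Step 4 (up): focus=E path=0 depth=1 children=['H', 'O', 'S'] left=[] right=['W'] parent=K

Answer: valid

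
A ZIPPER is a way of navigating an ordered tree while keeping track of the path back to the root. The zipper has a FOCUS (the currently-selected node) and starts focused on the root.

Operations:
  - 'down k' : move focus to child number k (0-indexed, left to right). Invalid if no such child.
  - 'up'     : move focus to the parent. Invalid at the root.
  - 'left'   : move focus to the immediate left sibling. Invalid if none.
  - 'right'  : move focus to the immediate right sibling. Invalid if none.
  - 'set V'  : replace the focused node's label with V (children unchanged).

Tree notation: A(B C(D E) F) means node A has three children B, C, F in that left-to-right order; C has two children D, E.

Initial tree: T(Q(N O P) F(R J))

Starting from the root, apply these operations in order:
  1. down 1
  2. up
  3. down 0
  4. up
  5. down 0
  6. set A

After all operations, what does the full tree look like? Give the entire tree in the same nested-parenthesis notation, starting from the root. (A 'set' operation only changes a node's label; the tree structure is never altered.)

Step 1 (down 1): focus=F path=1 depth=1 children=['R', 'J'] left=['Q'] right=[] parent=T
Step 2 (up): focus=T path=root depth=0 children=['Q', 'F'] (at root)
Step 3 (down 0): focus=Q path=0 depth=1 children=['N', 'O', 'P'] left=[] right=['F'] parent=T
Step 4 (up): focus=T path=root depth=0 children=['Q', 'F'] (at root)
Step 5 (down 0): focus=Q path=0 depth=1 children=['N', 'O', 'P'] left=[] right=['F'] parent=T
Step 6 (set A): focus=A path=0 depth=1 children=['N', 'O', 'P'] left=[] right=['F'] parent=T

Answer: T(A(N O P) F(R J))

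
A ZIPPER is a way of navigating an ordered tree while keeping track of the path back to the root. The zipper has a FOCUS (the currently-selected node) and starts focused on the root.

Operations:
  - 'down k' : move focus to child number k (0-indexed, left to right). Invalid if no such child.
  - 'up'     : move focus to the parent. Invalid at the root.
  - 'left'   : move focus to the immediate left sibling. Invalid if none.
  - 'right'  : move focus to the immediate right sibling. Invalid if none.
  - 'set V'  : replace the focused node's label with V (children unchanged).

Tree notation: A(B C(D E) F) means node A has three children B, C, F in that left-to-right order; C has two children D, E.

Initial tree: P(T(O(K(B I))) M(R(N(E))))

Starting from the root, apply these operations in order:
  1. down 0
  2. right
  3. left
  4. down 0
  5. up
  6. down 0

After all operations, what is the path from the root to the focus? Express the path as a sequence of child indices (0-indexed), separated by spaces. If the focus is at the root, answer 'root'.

Step 1 (down 0): focus=T path=0 depth=1 children=['O'] left=[] right=['M'] parent=P
Step 2 (right): focus=M path=1 depth=1 children=['R'] left=['T'] right=[] parent=P
Step 3 (left): focus=T path=0 depth=1 children=['O'] left=[] right=['M'] parent=P
Step 4 (down 0): focus=O path=0/0 depth=2 children=['K'] left=[] right=[] parent=T
Step 5 (up): focus=T path=0 depth=1 children=['O'] left=[] right=['M'] parent=P
Step 6 (down 0): focus=O path=0/0 depth=2 children=['K'] left=[] right=[] parent=T

Answer: 0 0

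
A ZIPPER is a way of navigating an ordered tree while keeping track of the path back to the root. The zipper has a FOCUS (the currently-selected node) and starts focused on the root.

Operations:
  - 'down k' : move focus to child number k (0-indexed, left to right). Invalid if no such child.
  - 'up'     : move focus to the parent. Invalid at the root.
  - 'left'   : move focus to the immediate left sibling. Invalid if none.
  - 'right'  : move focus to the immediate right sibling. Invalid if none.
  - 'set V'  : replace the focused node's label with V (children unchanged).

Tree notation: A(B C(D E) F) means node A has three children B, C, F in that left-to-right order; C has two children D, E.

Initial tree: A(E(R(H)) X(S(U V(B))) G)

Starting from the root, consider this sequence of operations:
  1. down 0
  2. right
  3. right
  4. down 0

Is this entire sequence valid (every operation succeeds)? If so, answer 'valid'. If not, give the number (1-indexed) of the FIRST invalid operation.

Answer: 4

Derivation:
Step 1 (down 0): focus=E path=0 depth=1 children=['R'] left=[] right=['X', 'G'] parent=A
Step 2 (right): focus=X path=1 depth=1 children=['S'] left=['E'] right=['G'] parent=A
Step 3 (right): focus=G path=2 depth=1 children=[] left=['E', 'X'] right=[] parent=A
Step 4 (down 0): INVALID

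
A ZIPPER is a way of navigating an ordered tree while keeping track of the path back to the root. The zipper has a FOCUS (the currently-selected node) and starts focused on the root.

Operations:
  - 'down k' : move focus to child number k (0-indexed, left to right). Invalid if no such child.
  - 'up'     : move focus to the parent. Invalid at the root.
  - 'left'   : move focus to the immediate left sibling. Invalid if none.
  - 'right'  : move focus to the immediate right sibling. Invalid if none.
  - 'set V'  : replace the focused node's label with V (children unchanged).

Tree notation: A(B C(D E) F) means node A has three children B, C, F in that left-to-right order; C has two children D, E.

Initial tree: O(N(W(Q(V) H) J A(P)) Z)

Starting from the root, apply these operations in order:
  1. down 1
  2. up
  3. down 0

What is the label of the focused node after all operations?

Step 1 (down 1): focus=Z path=1 depth=1 children=[] left=['N'] right=[] parent=O
Step 2 (up): focus=O path=root depth=0 children=['N', 'Z'] (at root)
Step 3 (down 0): focus=N path=0 depth=1 children=['W', 'J', 'A'] left=[] right=['Z'] parent=O

Answer: N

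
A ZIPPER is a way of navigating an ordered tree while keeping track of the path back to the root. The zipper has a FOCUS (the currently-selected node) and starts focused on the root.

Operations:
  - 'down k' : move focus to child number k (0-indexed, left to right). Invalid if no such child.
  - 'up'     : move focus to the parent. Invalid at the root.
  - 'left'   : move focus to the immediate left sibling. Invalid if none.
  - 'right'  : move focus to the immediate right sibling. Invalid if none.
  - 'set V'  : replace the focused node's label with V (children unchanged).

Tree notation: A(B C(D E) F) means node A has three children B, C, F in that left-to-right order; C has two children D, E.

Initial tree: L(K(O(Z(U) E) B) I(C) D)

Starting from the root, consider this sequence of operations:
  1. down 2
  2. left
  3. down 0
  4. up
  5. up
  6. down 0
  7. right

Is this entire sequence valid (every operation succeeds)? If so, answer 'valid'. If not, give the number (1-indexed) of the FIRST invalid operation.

Step 1 (down 2): focus=D path=2 depth=1 children=[] left=['K', 'I'] right=[] parent=L
Step 2 (left): focus=I path=1 depth=1 children=['C'] left=['K'] right=['D'] parent=L
Step 3 (down 0): focus=C path=1/0 depth=2 children=[] left=[] right=[] parent=I
Step 4 (up): focus=I path=1 depth=1 children=['C'] left=['K'] right=['D'] parent=L
Step 5 (up): focus=L path=root depth=0 children=['K', 'I', 'D'] (at root)
Step 6 (down 0): focus=K path=0 depth=1 children=['O', 'B'] left=[] right=['I', 'D'] parent=L
Step 7 (right): focus=I path=1 depth=1 children=['C'] left=['K'] right=['D'] parent=L

Answer: valid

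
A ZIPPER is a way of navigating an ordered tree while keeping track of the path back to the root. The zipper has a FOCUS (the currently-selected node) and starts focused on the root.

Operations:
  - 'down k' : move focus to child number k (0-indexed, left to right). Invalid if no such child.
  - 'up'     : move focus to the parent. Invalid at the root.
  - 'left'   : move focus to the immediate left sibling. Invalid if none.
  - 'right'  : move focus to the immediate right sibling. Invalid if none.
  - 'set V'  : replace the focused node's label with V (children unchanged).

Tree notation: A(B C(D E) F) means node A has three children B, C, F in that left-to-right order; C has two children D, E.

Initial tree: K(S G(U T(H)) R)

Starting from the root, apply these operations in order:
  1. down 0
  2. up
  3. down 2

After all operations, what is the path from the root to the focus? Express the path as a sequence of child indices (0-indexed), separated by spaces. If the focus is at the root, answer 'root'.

Step 1 (down 0): focus=S path=0 depth=1 children=[] left=[] right=['G', 'R'] parent=K
Step 2 (up): focus=K path=root depth=0 children=['S', 'G', 'R'] (at root)
Step 3 (down 2): focus=R path=2 depth=1 children=[] left=['S', 'G'] right=[] parent=K

Answer: 2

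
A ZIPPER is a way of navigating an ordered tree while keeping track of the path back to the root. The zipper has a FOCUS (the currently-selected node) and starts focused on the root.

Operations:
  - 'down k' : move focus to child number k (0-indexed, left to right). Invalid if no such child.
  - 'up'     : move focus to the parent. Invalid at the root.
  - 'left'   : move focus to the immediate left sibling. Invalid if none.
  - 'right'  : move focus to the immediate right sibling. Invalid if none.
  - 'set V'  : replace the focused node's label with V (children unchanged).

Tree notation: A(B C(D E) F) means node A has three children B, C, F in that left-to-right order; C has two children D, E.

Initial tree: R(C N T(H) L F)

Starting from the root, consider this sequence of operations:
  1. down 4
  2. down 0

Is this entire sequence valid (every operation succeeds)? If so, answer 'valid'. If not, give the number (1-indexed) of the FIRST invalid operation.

Step 1 (down 4): focus=F path=4 depth=1 children=[] left=['C', 'N', 'T', 'L'] right=[] parent=R
Step 2 (down 0): INVALID

Answer: 2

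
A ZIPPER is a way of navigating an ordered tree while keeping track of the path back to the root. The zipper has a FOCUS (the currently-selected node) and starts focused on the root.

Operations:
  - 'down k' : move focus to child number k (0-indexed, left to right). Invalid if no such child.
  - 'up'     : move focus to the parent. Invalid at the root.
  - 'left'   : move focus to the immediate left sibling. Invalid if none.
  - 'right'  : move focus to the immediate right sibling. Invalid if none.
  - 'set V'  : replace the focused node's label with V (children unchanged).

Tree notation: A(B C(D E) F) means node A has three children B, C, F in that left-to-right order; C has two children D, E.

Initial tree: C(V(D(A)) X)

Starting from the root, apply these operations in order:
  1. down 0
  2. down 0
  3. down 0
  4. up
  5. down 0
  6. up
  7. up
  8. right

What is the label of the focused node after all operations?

Step 1 (down 0): focus=V path=0 depth=1 children=['D'] left=[] right=['X'] parent=C
Step 2 (down 0): focus=D path=0/0 depth=2 children=['A'] left=[] right=[] parent=V
Step 3 (down 0): focus=A path=0/0/0 depth=3 children=[] left=[] right=[] parent=D
Step 4 (up): focus=D path=0/0 depth=2 children=['A'] left=[] right=[] parent=V
Step 5 (down 0): focus=A path=0/0/0 depth=3 children=[] left=[] right=[] parent=D
Step 6 (up): focus=D path=0/0 depth=2 children=['A'] left=[] right=[] parent=V
Step 7 (up): focus=V path=0 depth=1 children=['D'] left=[] right=['X'] parent=C
Step 8 (right): focus=X path=1 depth=1 children=[] left=['V'] right=[] parent=C

Answer: X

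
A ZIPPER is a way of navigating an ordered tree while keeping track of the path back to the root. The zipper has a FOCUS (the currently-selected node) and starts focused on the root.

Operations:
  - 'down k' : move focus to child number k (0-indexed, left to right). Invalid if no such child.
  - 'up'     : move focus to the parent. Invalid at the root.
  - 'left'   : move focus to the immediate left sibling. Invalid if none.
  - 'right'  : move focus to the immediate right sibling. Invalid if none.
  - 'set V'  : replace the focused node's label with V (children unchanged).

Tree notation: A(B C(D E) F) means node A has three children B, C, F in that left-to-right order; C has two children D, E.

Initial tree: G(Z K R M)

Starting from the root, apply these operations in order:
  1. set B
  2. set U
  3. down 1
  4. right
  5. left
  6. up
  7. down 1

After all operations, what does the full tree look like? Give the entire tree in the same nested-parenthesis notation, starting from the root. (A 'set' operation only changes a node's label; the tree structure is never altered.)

Answer: U(Z K R M)

Derivation:
Step 1 (set B): focus=B path=root depth=0 children=['Z', 'K', 'R', 'M'] (at root)
Step 2 (set U): focus=U path=root depth=0 children=['Z', 'K', 'R', 'M'] (at root)
Step 3 (down 1): focus=K path=1 depth=1 children=[] left=['Z'] right=['R', 'M'] parent=U
Step 4 (right): focus=R path=2 depth=1 children=[] left=['Z', 'K'] right=['M'] parent=U
Step 5 (left): focus=K path=1 depth=1 children=[] left=['Z'] right=['R', 'M'] parent=U
Step 6 (up): focus=U path=root depth=0 children=['Z', 'K', 'R', 'M'] (at root)
Step 7 (down 1): focus=K path=1 depth=1 children=[] left=['Z'] right=['R', 'M'] parent=U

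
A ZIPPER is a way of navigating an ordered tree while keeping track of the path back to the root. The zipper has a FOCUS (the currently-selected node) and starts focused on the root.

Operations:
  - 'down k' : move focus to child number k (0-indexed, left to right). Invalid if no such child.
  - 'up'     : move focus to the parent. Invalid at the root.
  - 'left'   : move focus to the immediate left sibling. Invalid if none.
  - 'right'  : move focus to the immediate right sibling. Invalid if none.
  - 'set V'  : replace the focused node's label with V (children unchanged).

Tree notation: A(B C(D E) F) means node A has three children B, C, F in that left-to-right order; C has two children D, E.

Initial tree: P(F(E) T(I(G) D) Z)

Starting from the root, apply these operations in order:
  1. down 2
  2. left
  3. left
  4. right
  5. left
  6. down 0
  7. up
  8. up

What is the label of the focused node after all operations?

Step 1 (down 2): focus=Z path=2 depth=1 children=[] left=['F', 'T'] right=[] parent=P
Step 2 (left): focus=T path=1 depth=1 children=['I', 'D'] left=['F'] right=['Z'] parent=P
Step 3 (left): focus=F path=0 depth=1 children=['E'] left=[] right=['T', 'Z'] parent=P
Step 4 (right): focus=T path=1 depth=1 children=['I', 'D'] left=['F'] right=['Z'] parent=P
Step 5 (left): focus=F path=0 depth=1 children=['E'] left=[] right=['T', 'Z'] parent=P
Step 6 (down 0): focus=E path=0/0 depth=2 children=[] left=[] right=[] parent=F
Step 7 (up): focus=F path=0 depth=1 children=['E'] left=[] right=['T', 'Z'] parent=P
Step 8 (up): focus=P path=root depth=0 children=['F', 'T', 'Z'] (at root)

Answer: P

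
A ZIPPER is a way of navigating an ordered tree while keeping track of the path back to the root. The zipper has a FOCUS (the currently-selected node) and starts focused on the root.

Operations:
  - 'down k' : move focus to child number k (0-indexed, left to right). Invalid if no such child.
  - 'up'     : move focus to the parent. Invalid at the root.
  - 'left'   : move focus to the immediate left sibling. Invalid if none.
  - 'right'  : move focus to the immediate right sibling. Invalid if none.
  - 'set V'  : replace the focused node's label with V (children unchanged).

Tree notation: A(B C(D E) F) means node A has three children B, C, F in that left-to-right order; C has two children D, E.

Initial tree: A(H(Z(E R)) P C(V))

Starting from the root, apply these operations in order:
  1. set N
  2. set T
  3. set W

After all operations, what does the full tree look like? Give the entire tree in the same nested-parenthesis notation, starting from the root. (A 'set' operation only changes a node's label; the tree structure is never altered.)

Step 1 (set N): focus=N path=root depth=0 children=['H', 'P', 'C'] (at root)
Step 2 (set T): focus=T path=root depth=0 children=['H', 'P', 'C'] (at root)
Step 3 (set W): focus=W path=root depth=0 children=['H', 'P', 'C'] (at root)

Answer: W(H(Z(E R)) P C(V))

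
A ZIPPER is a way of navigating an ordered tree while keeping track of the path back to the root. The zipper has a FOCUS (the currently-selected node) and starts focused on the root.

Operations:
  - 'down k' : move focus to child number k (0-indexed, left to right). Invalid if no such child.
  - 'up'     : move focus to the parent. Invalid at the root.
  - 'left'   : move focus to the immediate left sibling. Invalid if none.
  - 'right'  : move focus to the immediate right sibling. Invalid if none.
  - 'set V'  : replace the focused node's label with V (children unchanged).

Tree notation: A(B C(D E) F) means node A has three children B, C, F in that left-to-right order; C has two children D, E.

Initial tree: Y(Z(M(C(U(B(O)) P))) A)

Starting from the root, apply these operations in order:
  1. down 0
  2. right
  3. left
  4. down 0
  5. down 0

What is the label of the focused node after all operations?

Step 1 (down 0): focus=Z path=0 depth=1 children=['M'] left=[] right=['A'] parent=Y
Step 2 (right): focus=A path=1 depth=1 children=[] left=['Z'] right=[] parent=Y
Step 3 (left): focus=Z path=0 depth=1 children=['M'] left=[] right=['A'] parent=Y
Step 4 (down 0): focus=M path=0/0 depth=2 children=['C'] left=[] right=[] parent=Z
Step 5 (down 0): focus=C path=0/0/0 depth=3 children=['U', 'P'] left=[] right=[] parent=M

Answer: C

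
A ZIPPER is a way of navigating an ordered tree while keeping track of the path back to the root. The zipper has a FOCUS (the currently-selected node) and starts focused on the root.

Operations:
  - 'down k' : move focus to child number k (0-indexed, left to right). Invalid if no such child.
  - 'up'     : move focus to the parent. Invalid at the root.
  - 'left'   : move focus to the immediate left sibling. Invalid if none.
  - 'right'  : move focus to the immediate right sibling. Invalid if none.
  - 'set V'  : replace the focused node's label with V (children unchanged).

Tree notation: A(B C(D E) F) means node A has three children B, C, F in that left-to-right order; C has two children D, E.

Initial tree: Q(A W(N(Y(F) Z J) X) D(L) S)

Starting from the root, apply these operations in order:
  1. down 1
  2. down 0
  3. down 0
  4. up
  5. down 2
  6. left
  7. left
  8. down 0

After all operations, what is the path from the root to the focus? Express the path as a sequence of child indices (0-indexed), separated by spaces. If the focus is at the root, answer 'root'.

Step 1 (down 1): focus=W path=1 depth=1 children=['N', 'X'] left=['A'] right=['D', 'S'] parent=Q
Step 2 (down 0): focus=N path=1/0 depth=2 children=['Y', 'Z', 'J'] left=[] right=['X'] parent=W
Step 3 (down 0): focus=Y path=1/0/0 depth=3 children=['F'] left=[] right=['Z', 'J'] parent=N
Step 4 (up): focus=N path=1/0 depth=2 children=['Y', 'Z', 'J'] left=[] right=['X'] parent=W
Step 5 (down 2): focus=J path=1/0/2 depth=3 children=[] left=['Y', 'Z'] right=[] parent=N
Step 6 (left): focus=Z path=1/0/1 depth=3 children=[] left=['Y'] right=['J'] parent=N
Step 7 (left): focus=Y path=1/0/0 depth=3 children=['F'] left=[] right=['Z', 'J'] parent=N
Step 8 (down 0): focus=F path=1/0/0/0 depth=4 children=[] left=[] right=[] parent=Y

Answer: 1 0 0 0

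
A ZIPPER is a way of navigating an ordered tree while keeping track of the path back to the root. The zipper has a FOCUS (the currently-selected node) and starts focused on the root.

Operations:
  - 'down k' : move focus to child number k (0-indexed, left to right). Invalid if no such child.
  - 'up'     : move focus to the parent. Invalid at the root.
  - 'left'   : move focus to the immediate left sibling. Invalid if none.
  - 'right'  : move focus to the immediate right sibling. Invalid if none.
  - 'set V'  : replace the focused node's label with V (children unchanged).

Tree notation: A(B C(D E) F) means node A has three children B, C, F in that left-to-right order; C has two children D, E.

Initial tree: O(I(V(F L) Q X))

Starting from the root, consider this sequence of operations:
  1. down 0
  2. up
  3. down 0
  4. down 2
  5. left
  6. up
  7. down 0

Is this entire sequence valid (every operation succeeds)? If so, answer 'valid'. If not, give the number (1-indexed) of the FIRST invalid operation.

Answer: valid

Derivation:
Step 1 (down 0): focus=I path=0 depth=1 children=['V', 'Q', 'X'] left=[] right=[] parent=O
Step 2 (up): focus=O path=root depth=0 children=['I'] (at root)
Step 3 (down 0): focus=I path=0 depth=1 children=['V', 'Q', 'X'] left=[] right=[] parent=O
Step 4 (down 2): focus=X path=0/2 depth=2 children=[] left=['V', 'Q'] right=[] parent=I
Step 5 (left): focus=Q path=0/1 depth=2 children=[] left=['V'] right=['X'] parent=I
Step 6 (up): focus=I path=0 depth=1 children=['V', 'Q', 'X'] left=[] right=[] parent=O
Step 7 (down 0): focus=V path=0/0 depth=2 children=['F', 'L'] left=[] right=['Q', 'X'] parent=I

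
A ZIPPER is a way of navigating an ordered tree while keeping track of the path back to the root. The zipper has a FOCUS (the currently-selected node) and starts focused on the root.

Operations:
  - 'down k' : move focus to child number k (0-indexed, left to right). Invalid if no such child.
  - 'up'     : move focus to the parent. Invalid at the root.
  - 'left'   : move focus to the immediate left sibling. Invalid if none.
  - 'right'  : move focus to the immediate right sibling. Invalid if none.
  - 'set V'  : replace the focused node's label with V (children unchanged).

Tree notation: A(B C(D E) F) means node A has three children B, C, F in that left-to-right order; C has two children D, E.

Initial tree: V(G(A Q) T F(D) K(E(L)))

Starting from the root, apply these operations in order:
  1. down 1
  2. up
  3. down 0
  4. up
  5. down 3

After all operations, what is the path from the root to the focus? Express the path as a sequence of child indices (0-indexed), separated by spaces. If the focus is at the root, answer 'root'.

Answer: 3

Derivation:
Step 1 (down 1): focus=T path=1 depth=1 children=[] left=['G'] right=['F', 'K'] parent=V
Step 2 (up): focus=V path=root depth=0 children=['G', 'T', 'F', 'K'] (at root)
Step 3 (down 0): focus=G path=0 depth=1 children=['A', 'Q'] left=[] right=['T', 'F', 'K'] parent=V
Step 4 (up): focus=V path=root depth=0 children=['G', 'T', 'F', 'K'] (at root)
Step 5 (down 3): focus=K path=3 depth=1 children=['E'] left=['G', 'T', 'F'] right=[] parent=V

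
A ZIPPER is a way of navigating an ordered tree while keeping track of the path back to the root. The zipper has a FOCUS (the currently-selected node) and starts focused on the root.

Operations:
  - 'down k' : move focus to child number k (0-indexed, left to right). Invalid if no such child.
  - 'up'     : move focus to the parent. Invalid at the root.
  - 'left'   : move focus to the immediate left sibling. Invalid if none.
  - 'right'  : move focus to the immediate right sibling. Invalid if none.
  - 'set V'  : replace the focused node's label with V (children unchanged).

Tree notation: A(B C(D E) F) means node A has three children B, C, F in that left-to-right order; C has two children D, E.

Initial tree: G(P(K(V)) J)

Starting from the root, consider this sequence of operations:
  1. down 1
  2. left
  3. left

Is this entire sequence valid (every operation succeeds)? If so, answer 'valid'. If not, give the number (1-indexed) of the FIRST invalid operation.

Answer: 3

Derivation:
Step 1 (down 1): focus=J path=1 depth=1 children=[] left=['P'] right=[] parent=G
Step 2 (left): focus=P path=0 depth=1 children=['K'] left=[] right=['J'] parent=G
Step 3 (left): INVALID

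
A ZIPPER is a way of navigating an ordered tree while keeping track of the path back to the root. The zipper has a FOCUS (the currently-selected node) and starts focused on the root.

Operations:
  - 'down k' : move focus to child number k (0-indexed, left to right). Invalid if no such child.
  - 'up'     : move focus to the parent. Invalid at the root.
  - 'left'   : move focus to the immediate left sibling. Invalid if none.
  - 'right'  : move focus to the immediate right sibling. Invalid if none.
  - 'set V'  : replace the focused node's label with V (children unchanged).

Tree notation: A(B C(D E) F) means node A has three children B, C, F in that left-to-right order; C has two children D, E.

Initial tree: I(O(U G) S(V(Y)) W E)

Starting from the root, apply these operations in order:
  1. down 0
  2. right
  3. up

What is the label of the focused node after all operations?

Answer: I

Derivation:
Step 1 (down 0): focus=O path=0 depth=1 children=['U', 'G'] left=[] right=['S', 'W', 'E'] parent=I
Step 2 (right): focus=S path=1 depth=1 children=['V'] left=['O'] right=['W', 'E'] parent=I
Step 3 (up): focus=I path=root depth=0 children=['O', 'S', 'W', 'E'] (at root)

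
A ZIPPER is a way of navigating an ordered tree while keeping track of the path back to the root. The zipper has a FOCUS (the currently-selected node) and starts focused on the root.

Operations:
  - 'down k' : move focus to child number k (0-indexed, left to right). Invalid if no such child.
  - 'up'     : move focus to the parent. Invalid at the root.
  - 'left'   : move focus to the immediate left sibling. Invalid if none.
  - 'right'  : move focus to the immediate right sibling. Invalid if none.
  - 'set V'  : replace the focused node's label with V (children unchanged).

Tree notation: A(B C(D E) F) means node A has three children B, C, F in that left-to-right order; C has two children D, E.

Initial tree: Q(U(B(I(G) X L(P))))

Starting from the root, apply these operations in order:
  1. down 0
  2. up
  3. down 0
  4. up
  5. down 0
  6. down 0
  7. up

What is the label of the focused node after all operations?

Answer: U

Derivation:
Step 1 (down 0): focus=U path=0 depth=1 children=['B'] left=[] right=[] parent=Q
Step 2 (up): focus=Q path=root depth=0 children=['U'] (at root)
Step 3 (down 0): focus=U path=0 depth=1 children=['B'] left=[] right=[] parent=Q
Step 4 (up): focus=Q path=root depth=0 children=['U'] (at root)
Step 5 (down 0): focus=U path=0 depth=1 children=['B'] left=[] right=[] parent=Q
Step 6 (down 0): focus=B path=0/0 depth=2 children=['I', 'X', 'L'] left=[] right=[] parent=U
Step 7 (up): focus=U path=0 depth=1 children=['B'] left=[] right=[] parent=Q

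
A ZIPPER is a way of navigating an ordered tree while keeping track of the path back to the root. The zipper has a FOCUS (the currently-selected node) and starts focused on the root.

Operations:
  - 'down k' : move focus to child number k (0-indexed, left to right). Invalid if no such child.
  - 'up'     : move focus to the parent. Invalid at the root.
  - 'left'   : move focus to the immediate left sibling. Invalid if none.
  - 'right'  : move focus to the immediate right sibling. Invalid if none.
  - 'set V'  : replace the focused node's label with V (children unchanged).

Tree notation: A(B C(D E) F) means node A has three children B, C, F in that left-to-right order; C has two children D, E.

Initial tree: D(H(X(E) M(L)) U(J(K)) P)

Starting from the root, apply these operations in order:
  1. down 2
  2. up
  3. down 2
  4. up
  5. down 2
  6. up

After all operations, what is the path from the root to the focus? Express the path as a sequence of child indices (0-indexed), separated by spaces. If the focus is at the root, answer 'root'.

Answer: root

Derivation:
Step 1 (down 2): focus=P path=2 depth=1 children=[] left=['H', 'U'] right=[] parent=D
Step 2 (up): focus=D path=root depth=0 children=['H', 'U', 'P'] (at root)
Step 3 (down 2): focus=P path=2 depth=1 children=[] left=['H', 'U'] right=[] parent=D
Step 4 (up): focus=D path=root depth=0 children=['H', 'U', 'P'] (at root)
Step 5 (down 2): focus=P path=2 depth=1 children=[] left=['H', 'U'] right=[] parent=D
Step 6 (up): focus=D path=root depth=0 children=['H', 'U', 'P'] (at root)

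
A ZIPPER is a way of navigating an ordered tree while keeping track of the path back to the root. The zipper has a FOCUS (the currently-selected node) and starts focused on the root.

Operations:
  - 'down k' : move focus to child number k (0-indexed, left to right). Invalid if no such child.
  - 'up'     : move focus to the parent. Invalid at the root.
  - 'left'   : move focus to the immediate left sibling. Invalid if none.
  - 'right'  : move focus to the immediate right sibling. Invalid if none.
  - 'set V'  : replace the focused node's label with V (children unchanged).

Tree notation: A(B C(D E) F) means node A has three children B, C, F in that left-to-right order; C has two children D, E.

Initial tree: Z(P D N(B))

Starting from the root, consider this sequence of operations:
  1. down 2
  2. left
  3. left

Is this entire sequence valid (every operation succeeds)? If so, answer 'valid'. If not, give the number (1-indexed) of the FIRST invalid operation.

Answer: valid

Derivation:
Step 1 (down 2): focus=N path=2 depth=1 children=['B'] left=['P', 'D'] right=[] parent=Z
Step 2 (left): focus=D path=1 depth=1 children=[] left=['P'] right=['N'] parent=Z
Step 3 (left): focus=P path=0 depth=1 children=[] left=[] right=['D', 'N'] parent=Z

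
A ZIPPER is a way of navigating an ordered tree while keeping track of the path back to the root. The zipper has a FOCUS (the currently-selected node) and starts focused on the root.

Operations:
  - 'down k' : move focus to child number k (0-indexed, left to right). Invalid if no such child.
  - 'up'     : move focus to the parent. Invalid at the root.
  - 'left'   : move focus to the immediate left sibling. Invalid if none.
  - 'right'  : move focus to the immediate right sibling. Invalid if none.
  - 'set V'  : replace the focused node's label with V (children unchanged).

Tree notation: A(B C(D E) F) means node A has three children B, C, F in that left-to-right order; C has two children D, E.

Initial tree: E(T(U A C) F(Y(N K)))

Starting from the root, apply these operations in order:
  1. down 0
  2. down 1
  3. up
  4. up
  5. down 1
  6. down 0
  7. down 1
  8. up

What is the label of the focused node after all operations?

Step 1 (down 0): focus=T path=0 depth=1 children=['U', 'A', 'C'] left=[] right=['F'] parent=E
Step 2 (down 1): focus=A path=0/1 depth=2 children=[] left=['U'] right=['C'] parent=T
Step 3 (up): focus=T path=0 depth=1 children=['U', 'A', 'C'] left=[] right=['F'] parent=E
Step 4 (up): focus=E path=root depth=0 children=['T', 'F'] (at root)
Step 5 (down 1): focus=F path=1 depth=1 children=['Y'] left=['T'] right=[] parent=E
Step 6 (down 0): focus=Y path=1/0 depth=2 children=['N', 'K'] left=[] right=[] parent=F
Step 7 (down 1): focus=K path=1/0/1 depth=3 children=[] left=['N'] right=[] parent=Y
Step 8 (up): focus=Y path=1/0 depth=2 children=['N', 'K'] left=[] right=[] parent=F

Answer: Y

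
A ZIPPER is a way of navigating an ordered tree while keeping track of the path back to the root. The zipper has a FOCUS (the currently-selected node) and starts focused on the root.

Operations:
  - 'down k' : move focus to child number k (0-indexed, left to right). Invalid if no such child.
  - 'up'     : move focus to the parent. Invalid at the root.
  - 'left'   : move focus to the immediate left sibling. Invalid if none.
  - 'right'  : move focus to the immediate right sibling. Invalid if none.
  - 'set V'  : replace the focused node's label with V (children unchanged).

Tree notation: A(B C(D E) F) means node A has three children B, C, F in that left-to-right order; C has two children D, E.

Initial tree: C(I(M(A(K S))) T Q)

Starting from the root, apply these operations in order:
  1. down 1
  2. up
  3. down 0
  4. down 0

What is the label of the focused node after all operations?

Step 1 (down 1): focus=T path=1 depth=1 children=[] left=['I'] right=['Q'] parent=C
Step 2 (up): focus=C path=root depth=0 children=['I', 'T', 'Q'] (at root)
Step 3 (down 0): focus=I path=0 depth=1 children=['M'] left=[] right=['T', 'Q'] parent=C
Step 4 (down 0): focus=M path=0/0 depth=2 children=['A'] left=[] right=[] parent=I

Answer: M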